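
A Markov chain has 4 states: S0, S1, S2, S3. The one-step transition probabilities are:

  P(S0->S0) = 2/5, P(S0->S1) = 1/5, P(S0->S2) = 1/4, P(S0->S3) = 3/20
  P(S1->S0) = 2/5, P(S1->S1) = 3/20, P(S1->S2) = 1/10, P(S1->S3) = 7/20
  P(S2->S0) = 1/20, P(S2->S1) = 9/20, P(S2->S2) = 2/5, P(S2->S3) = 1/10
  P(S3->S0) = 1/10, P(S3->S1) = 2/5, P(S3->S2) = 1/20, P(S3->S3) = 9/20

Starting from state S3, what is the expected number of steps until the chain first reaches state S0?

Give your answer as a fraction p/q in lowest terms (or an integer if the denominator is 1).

Let h_i = expected steps to first reach S0 from state i.
Boundary: h_S0 = 0.
First-step equations for the other states:
  h_S1 = 1 + 2/5*h_S0 + 3/20*h_S1 + 1/10*h_S2 + 7/20*h_S3
  h_S2 = 1 + 1/20*h_S0 + 9/20*h_S1 + 2/5*h_S2 + 1/10*h_S3
  h_S3 = 1 + 1/10*h_S0 + 2/5*h_S1 + 1/20*h_S2 + 9/20*h_S3

Substituting h_S0 = 0 and rearranging gives the linear system (I - Q) h = 1:
  [17/20, -1/10, -7/20] . (h_S1, h_S2, h_S3) = 1
  [-9/20, 3/5, -1/10] . (h_S1, h_S2, h_S3) = 1
  [-2/5, -1/20, 11/20] . (h_S1, h_S2, h_S3) = 1

Solving yields:
  h_S1 = 988/249
  h_S2 = 1372/249
  h_S3 = 432/83

Starting state is S3, so the expected hitting time is h_S3 = 432/83.

Answer: 432/83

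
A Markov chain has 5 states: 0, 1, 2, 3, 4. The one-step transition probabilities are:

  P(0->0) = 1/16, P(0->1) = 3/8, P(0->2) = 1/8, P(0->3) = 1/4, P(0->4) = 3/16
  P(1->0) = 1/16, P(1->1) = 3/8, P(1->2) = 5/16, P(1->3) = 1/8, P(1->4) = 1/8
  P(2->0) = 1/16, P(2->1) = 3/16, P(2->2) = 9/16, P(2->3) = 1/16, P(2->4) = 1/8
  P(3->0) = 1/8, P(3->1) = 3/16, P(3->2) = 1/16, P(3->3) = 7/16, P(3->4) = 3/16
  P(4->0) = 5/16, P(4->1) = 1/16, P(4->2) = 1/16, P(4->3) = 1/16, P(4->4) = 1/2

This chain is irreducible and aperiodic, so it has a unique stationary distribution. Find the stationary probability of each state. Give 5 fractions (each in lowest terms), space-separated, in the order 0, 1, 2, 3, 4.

Answer: 183/1409 2224/9863 2505/9863 1593/9863 2260/9863

Derivation:
The stationary distribution satisfies pi = pi * P, i.e.:
  pi_0 = 1/16*pi_0 + 1/16*pi_1 + 1/16*pi_2 + 1/8*pi_3 + 5/16*pi_4
  pi_1 = 3/8*pi_0 + 3/8*pi_1 + 3/16*pi_2 + 3/16*pi_3 + 1/16*pi_4
  pi_2 = 1/8*pi_0 + 5/16*pi_1 + 9/16*pi_2 + 1/16*pi_3 + 1/16*pi_4
  pi_3 = 1/4*pi_0 + 1/8*pi_1 + 1/16*pi_2 + 7/16*pi_3 + 1/16*pi_4
  pi_4 = 3/16*pi_0 + 1/8*pi_1 + 1/8*pi_2 + 3/16*pi_3 + 1/2*pi_4
with normalization: pi_0 + pi_1 + pi_2 + pi_3 + pi_4 = 1.

Using the first 4 balance equations plus normalization, the linear system A*pi = b is:
  [-15/16, 1/16, 1/16, 1/8, 5/16] . pi = 0
  [3/8, -5/8, 3/16, 3/16, 1/16] . pi = 0
  [1/8, 5/16, -7/16, 1/16, 1/16] . pi = 0
  [1/4, 1/8, 1/16, -9/16, 1/16] . pi = 0
  [1, 1, 1, 1, 1] . pi = 1

Solving yields:
  pi_0 = 183/1409
  pi_1 = 2224/9863
  pi_2 = 2505/9863
  pi_3 = 1593/9863
  pi_4 = 2260/9863

Verification (pi * P):
  183/1409*1/16 + 2224/9863*1/16 + 2505/9863*1/16 + 1593/9863*1/8 + 2260/9863*5/16 = 183/1409 = pi_0  (ok)
  183/1409*3/8 + 2224/9863*3/8 + 2505/9863*3/16 + 1593/9863*3/16 + 2260/9863*1/16 = 2224/9863 = pi_1  (ok)
  183/1409*1/8 + 2224/9863*5/16 + 2505/9863*9/16 + 1593/9863*1/16 + 2260/9863*1/16 = 2505/9863 = pi_2  (ok)
  183/1409*1/4 + 2224/9863*1/8 + 2505/9863*1/16 + 1593/9863*7/16 + 2260/9863*1/16 = 1593/9863 = pi_3  (ok)
  183/1409*3/16 + 2224/9863*1/8 + 2505/9863*1/8 + 1593/9863*3/16 + 2260/9863*1/2 = 2260/9863 = pi_4  (ok)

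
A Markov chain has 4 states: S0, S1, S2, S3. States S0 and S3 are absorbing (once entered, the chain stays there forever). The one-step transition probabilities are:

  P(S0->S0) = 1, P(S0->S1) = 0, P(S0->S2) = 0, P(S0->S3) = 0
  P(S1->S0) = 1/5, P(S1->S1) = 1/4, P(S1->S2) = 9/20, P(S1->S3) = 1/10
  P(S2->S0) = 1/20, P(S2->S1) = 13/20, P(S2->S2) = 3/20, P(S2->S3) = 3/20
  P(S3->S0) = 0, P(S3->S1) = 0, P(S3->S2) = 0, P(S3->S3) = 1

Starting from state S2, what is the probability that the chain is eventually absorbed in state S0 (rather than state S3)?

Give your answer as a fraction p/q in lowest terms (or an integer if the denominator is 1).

Answer: 67/138

Derivation:
Let a_i = P(absorbed in S0 | start in state i).
Boundary conditions: a_S0 = 1, a_S3 = 0.
For each transient state i, a_i = sum_j P(i->j) * a_j:
  a_S1 = 1/5*a_S0 + 1/4*a_S1 + 9/20*a_S2 + 1/10*a_S3
  a_S2 = 1/20*a_S0 + 13/20*a_S1 + 3/20*a_S2 + 3/20*a_S3

Substituting a_S0 = 1 and a_S3 = 0, rearrange to (I - Q) a = r where r[i] = P(i -> S0):
  [3/4, -9/20] . (a_S1, a_S2) = 1/5
  [-13/20, 17/20] . (a_S1, a_S2) = 1/20

Solving yields:
  a_S1 = 77/138
  a_S2 = 67/138

Starting state is S2, so the absorption probability is a_S2 = 67/138.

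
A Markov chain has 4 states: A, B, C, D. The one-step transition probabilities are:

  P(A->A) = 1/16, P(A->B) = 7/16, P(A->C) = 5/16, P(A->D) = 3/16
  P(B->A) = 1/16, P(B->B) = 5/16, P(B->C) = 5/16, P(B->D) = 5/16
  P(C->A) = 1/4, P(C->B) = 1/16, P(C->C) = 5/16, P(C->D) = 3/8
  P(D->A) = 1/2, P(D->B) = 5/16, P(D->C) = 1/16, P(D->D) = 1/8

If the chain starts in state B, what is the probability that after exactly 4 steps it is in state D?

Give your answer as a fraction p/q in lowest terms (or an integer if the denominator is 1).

Computing P^4 by repeated multiplication:
P^1 =
  A: [1/16, 7/16, 5/16, 3/16]
  B: [1/16, 5/16, 5/16, 5/16]
  C: [1/4, 1/16, 5/16, 3/8]
  D: [1/2, 5/16, 1/16, 1/8]
P^2 =
  A: [13/64, 31/128, 17/64, 37/128]
  B: [33/128, 31/128, 15/64, 17/64]
  C: [73/256, 17/64, 7/32, 59/256]
  D: [33/256, 23/64, 9/32, 59/256]
P^3 =
  A: [489/2048, 139/512, 123/512, 511/2048]
  B: [57/256, 293/1024, 63/256, 251/1024]
  C: [837/4096, 601/2048, 261/1024, 1013/4096]
  D: [885/4096, 529/2048, 261/1024, 1109/4096]
P^4 =
  A: [7101/32768, 4625/16384, 2049/8192, 8221/32768]
  B: [3537/16384, 571/2048, 1029/4096, 4163/16384]
  C: [14319/65536, 8989/32768, 4107/16384, 16811/65536]
  D: [14991/65536, 9037/32768, 4011/16384, 16427/65536]

(P^4)[B -> D] = 4163/16384

Answer: 4163/16384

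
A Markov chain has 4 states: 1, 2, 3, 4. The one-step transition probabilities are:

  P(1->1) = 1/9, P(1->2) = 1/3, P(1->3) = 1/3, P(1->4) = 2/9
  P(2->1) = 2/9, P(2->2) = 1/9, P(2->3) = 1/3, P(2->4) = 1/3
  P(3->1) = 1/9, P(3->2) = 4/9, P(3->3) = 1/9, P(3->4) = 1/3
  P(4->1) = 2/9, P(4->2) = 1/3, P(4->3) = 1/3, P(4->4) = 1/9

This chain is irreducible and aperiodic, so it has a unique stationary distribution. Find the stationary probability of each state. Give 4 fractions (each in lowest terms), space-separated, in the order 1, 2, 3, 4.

The stationary distribution satisfies pi = pi * P, i.e.:
  pi_1 = 1/9*pi_1 + 2/9*pi_2 + 1/9*pi_3 + 2/9*pi_4
  pi_2 = 1/3*pi_1 + 1/9*pi_2 + 4/9*pi_3 + 1/3*pi_4
  pi_3 = 1/3*pi_1 + 1/3*pi_2 + 1/9*pi_3 + 1/3*pi_4
  pi_4 = 2/9*pi_1 + 1/3*pi_2 + 1/3*pi_3 + 1/9*pi_4
with normalization: pi_1 + pi_2 + pi_3 + pi_4 = 1.

Using the first 3 balance equations plus normalization, the linear system A*pi = b is:
  [-8/9, 2/9, 1/9, 2/9] . pi = 0
  [1/3, -8/9, 4/9, 1/3] . pi = 0
  [1/3, 1/3, -8/9, 1/3] . pi = 0
  [1, 1, 1, 1] . pi = 1

Solving yields:
  pi_1 = 19/110
  pi_2 = 36/121
  pi_3 = 3/11
  pi_4 = 311/1210

Verification (pi * P):
  19/110*1/9 + 36/121*2/9 + 3/11*1/9 + 311/1210*2/9 = 19/110 = pi_1  (ok)
  19/110*1/3 + 36/121*1/9 + 3/11*4/9 + 311/1210*1/3 = 36/121 = pi_2  (ok)
  19/110*1/3 + 36/121*1/3 + 3/11*1/9 + 311/1210*1/3 = 3/11 = pi_3  (ok)
  19/110*2/9 + 36/121*1/3 + 3/11*1/3 + 311/1210*1/9 = 311/1210 = pi_4  (ok)

Answer: 19/110 36/121 3/11 311/1210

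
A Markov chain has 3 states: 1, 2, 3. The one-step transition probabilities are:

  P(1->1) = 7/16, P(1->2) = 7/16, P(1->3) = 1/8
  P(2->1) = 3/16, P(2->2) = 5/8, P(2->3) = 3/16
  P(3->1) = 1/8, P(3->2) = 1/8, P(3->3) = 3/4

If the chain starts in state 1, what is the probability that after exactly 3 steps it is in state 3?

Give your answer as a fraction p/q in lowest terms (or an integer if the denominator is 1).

Computing P^3 by repeated multiplication:
P^1 =
  1: [7/16, 7/16, 1/8]
  2: [3/16, 5/8, 3/16]
  3: [1/8, 1/8, 3/4]
P^2 =
  1: [37/128, 123/256, 59/256]
  2: [57/256, 127/256, 9/32]
  3: [11/64, 29/128, 77/128]
P^3 =
  1: [1005/4096, 933/2048, 1225/4096]
  2: [231/1024, 1813/4096, 1359/4096]
  3: [395/2048, 299/1024, 1055/2048]

(P^3)[1 -> 3] = 1225/4096

Answer: 1225/4096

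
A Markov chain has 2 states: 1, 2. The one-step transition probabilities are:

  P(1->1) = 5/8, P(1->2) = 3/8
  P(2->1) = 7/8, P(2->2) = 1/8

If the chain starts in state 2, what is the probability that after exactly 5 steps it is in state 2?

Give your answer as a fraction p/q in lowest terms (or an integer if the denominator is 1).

Computing P^5 by repeated multiplication:
P^1 =
  1: [5/8, 3/8]
  2: [7/8, 1/8]
P^2 =
  1: [23/32, 9/32]
  2: [21/32, 11/32]
P^3 =
  1: [89/128, 39/128]
  2: [91/128, 37/128]
P^4 =
  1: [359/512, 153/512]
  2: [357/512, 155/512]
P^5 =
  1: [1433/2048, 615/2048]
  2: [1435/2048, 613/2048]

(P^5)[2 -> 2] = 613/2048

Answer: 613/2048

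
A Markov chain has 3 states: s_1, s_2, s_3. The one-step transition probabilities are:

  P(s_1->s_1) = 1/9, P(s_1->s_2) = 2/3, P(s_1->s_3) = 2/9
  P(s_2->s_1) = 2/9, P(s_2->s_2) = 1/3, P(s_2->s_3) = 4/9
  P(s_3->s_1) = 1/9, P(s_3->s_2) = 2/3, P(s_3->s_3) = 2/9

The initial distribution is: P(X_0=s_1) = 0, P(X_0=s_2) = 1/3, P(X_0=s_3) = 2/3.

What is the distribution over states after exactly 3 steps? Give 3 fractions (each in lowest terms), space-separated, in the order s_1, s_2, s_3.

Answer: 40/243 41/81 80/243

Derivation:
Propagating the distribution step by step (d_{t+1} = d_t * P):
d_0 = (s_1=0, s_2=1/3, s_3=2/3)
  d_1[s_1] = 0*1/9 + 1/3*2/9 + 2/3*1/9 = 4/27
  d_1[s_2] = 0*2/3 + 1/3*1/3 + 2/3*2/3 = 5/9
  d_1[s_3] = 0*2/9 + 1/3*4/9 + 2/3*2/9 = 8/27
d_1 = (s_1=4/27, s_2=5/9, s_3=8/27)
  d_2[s_1] = 4/27*1/9 + 5/9*2/9 + 8/27*1/9 = 14/81
  d_2[s_2] = 4/27*2/3 + 5/9*1/3 + 8/27*2/3 = 13/27
  d_2[s_3] = 4/27*2/9 + 5/9*4/9 + 8/27*2/9 = 28/81
d_2 = (s_1=14/81, s_2=13/27, s_3=28/81)
  d_3[s_1] = 14/81*1/9 + 13/27*2/9 + 28/81*1/9 = 40/243
  d_3[s_2] = 14/81*2/3 + 13/27*1/3 + 28/81*2/3 = 41/81
  d_3[s_3] = 14/81*2/9 + 13/27*4/9 + 28/81*2/9 = 80/243
d_3 = (s_1=40/243, s_2=41/81, s_3=80/243)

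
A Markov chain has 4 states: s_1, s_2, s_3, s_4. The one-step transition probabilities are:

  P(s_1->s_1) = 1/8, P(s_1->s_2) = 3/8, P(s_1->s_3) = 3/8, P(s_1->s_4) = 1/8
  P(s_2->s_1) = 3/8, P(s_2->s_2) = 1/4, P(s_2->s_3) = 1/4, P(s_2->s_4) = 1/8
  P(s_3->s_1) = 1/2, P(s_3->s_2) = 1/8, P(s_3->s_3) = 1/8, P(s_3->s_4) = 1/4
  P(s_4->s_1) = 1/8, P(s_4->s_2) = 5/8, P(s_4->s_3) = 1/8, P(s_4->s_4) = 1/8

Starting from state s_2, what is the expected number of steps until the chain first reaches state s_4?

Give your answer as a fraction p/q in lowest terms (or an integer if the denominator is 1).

Let h_i = expected steps to first reach s_4 from state i.
Boundary: h_s_4 = 0.
First-step equations for the other states:
  h_s_1 = 1 + 1/8*h_s_1 + 3/8*h_s_2 + 3/8*h_s_3 + 1/8*h_s_4
  h_s_2 = 1 + 3/8*h_s_1 + 1/4*h_s_2 + 1/4*h_s_3 + 1/8*h_s_4
  h_s_3 = 1 + 1/2*h_s_1 + 1/8*h_s_2 + 1/8*h_s_3 + 1/4*h_s_4

Substituting h_s_4 = 0 and rearranging gives the linear system (I - Q) h = 1:
  [7/8, -3/8, -3/8] . (h_s_1, h_s_2, h_s_3) = 1
  [-3/8, 3/4, -1/4] . (h_s_1, h_s_2, h_s_3) = 1
  [-1/2, -1/8, 7/8] . (h_s_1, h_s_2, h_s_3) = 1

Solving yields:
  h_s_1 = 44/7
  h_s_2 = 89/14
  h_s_3 = 79/14

Starting state is s_2, so the expected hitting time is h_s_2 = 89/14.

Answer: 89/14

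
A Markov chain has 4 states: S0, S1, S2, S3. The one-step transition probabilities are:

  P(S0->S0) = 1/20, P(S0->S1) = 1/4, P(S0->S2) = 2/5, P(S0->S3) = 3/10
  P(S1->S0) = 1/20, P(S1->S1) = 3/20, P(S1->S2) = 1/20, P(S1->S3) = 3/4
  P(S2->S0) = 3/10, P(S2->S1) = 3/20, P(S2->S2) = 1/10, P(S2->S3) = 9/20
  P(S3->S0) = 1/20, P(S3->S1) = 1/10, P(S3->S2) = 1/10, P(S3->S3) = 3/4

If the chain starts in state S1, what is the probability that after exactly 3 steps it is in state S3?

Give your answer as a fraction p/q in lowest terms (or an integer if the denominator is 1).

Computing P^3 by repeated multiplication:
P^1 =
  S0: [1/20, 1/4, 2/5, 3/10]
  S1: [1/20, 3/20, 1/20, 3/4]
  S2: [3/10, 3/20, 1/10, 9/20]
  S3: [1/20, 1/10, 1/10, 3/4]
P^2 =
  S0: [3/20, 7/50, 41/400, 243/400]
  S1: [1/16, 47/400, 43/400, 57/80]
  S2: [3/40, 63/400, 73/400, 117/200]
  S3: [3/40, 47/400, 11/100, 279/400]
P^3 =
  S0: [121/1600, 1077/8000, 69/500, 2607/4000]
  S1: [123/1600, 193/1600, 903/8000, 5517/8000]
  S2: [153/1600, 513/4000, 917/8000, 1323/2000]
  S3: [31/400, 981/8000, 933/8000, 2733/4000]

(P^3)[S1 -> S3] = 5517/8000

Answer: 5517/8000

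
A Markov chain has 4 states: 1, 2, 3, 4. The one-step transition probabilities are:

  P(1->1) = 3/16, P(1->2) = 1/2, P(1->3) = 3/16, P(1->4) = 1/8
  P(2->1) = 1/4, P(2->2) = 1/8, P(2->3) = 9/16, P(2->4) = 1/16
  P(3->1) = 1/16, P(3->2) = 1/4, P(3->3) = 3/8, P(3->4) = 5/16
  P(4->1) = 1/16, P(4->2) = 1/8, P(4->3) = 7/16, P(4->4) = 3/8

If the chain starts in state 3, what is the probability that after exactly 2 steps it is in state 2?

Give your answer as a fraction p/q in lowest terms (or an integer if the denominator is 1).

Computing P^2 by repeated multiplication:
P^1 =
  1: [3/16, 1/2, 3/16, 1/8]
  2: [1/4, 1/8, 9/16, 1/16]
  3: [1/16, 1/4, 3/8, 5/16]
  4: [1/16, 1/8, 7/16, 3/8]
P^2 =
  1: [23/128, 7/32, 113/256, 41/256]
  2: [15/128, 37/128, 91/256, 61/256]
  3: [15/128, 25/128, 55/128, 33/128]
  4: [3/32, 13/64, 105/256, 75/256]

(P^2)[3 -> 2] = 25/128

Answer: 25/128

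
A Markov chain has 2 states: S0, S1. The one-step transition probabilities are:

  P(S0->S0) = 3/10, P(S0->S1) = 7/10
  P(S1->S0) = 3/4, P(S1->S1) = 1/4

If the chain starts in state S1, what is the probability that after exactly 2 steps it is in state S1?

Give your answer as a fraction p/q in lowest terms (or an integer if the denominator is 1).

Answer: 47/80

Derivation:
Computing P^2 by repeated multiplication:
P^1 =
  S0: [3/10, 7/10]
  S1: [3/4, 1/4]
P^2 =
  S0: [123/200, 77/200]
  S1: [33/80, 47/80]

(P^2)[S1 -> S1] = 47/80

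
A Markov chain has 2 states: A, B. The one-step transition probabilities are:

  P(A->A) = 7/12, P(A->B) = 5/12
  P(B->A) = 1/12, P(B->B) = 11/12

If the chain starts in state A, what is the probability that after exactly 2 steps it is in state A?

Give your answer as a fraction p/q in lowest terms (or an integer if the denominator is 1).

Computing P^2 by repeated multiplication:
P^1 =
  A: [7/12, 5/12]
  B: [1/12, 11/12]
P^2 =
  A: [3/8, 5/8]
  B: [1/8, 7/8]

(P^2)[A -> A] = 3/8

Answer: 3/8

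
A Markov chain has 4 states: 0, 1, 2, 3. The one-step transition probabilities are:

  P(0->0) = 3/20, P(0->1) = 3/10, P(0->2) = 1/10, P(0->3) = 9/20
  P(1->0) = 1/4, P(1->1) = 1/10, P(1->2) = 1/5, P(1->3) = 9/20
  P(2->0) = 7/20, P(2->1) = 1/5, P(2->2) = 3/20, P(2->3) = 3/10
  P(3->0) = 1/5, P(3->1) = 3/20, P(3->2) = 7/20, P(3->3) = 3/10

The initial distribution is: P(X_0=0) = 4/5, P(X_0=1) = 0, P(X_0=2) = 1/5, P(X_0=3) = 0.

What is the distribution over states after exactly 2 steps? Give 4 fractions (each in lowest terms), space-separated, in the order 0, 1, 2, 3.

Answer: 221/1000 17/100 477/2000 741/2000

Derivation:
Propagating the distribution step by step (d_{t+1} = d_t * P):
d_0 = (0=4/5, 1=0, 2=1/5, 3=0)
  d_1[0] = 4/5*3/20 + 0*1/4 + 1/5*7/20 + 0*1/5 = 19/100
  d_1[1] = 4/5*3/10 + 0*1/10 + 1/5*1/5 + 0*3/20 = 7/25
  d_1[2] = 4/5*1/10 + 0*1/5 + 1/5*3/20 + 0*7/20 = 11/100
  d_1[3] = 4/5*9/20 + 0*9/20 + 1/5*3/10 + 0*3/10 = 21/50
d_1 = (0=19/100, 1=7/25, 2=11/100, 3=21/50)
  d_2[0] = 19/100*3/20 + 7/25*1/4 + 11/100*7/20 + 21/50*1/5 = 221/1000
  d_2[1] = 19/100*3/10 + 7/25*1/10 + 11/100*1/5 + 21/50*3/20 = 17/100
  d_2[2] = 19/100*1/10 + 7/25*1/5 + 11/100*3/20 + 21/50*7/20 = 477/2000
  d_2[3] = 19/100*9/20 + 7/25*9/20 + 11/100*3/10 + 21/50*3/10 = 741/2000
d_2 = (0=221/1000, 1=17/100, 2=477/2000, 3=741/2000)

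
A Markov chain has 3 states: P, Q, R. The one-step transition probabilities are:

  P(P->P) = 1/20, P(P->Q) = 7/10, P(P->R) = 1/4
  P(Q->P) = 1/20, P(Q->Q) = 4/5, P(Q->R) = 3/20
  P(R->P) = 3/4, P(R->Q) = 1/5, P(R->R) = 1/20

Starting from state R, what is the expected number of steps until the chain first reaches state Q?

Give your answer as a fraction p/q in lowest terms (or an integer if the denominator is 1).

Answer: 340/143

Derivation:
Let h_i = expected steps to first reach Q from state i.
Boundary: h_Q = 0.
First-step equations for the other states:
  h_P = 1 + 1/20*h_P + 7/10*h_Q + 1/4*h_R
  h_R = 1 + 3/4*h_P + 1/5*h_Q + 1/20*h_R

Substituting h_Q = 0 and rearranging gives the linear system (I - Q) h = 1:
  [19/20, -1/4] . (h_P, h_R) = 1
  [-3/4, 19/20] . (h_P, h_R) = 1

Solving yields:
  h_P = 240/143
  h_R = 340/143

Starting state is R, so the expected hitting time is h_R = 340/143.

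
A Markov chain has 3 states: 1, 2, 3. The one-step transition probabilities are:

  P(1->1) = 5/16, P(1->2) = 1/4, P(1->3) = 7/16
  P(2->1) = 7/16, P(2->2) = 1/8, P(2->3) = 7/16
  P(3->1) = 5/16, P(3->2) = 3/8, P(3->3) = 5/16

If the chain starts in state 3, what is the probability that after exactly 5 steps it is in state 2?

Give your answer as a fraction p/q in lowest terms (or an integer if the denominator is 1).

Answer: 8701/32768

Derivation:
Computing P^5 by repeated multiplication:
P^1 =
  1: [5/16, 1/4, 7/16]
  2: [7/16, 1/8, 7/16]
  3: [5/16, 3/8, 5/16]
P^2 =
  1: [11/32, 35/128, 49/128]
  2: [21/64, 37/128, 49/128]
  3: [23/64, 31/128, 51/128]
P^3 =
  1: [355/1024, 135/512, 399/1024]
  2: [357/1024, 67/256, 399/1024]
  3: [351/1024, 69/256, 397/1024]
P^4 =
  1: [1415/4096, 2177/8192, 3185/8192]
  2: [707/2048, 2179/8192, 3185/8192]
  3: [709/2048, 2169/8192, 3187/8192]
P^5 =
  1: [22657/65536, 1087/4096, 25487/65536]
  2: [22659/65536, 8695/32768, 25487/65536]
  3: [22649/65536, 8701/32768, 25485/65536]

(P^5)[3 -> 2] = 8701/32768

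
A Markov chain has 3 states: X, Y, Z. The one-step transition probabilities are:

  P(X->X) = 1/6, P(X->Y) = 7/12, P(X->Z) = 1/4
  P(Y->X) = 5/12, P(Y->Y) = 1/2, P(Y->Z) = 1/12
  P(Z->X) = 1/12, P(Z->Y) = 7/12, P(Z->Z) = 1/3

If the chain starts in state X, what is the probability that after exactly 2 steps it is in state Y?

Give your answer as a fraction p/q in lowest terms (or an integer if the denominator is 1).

Answer: 77/144

Derivation:
Computing P^2 by repeated multiplication:
P^1 =
  X: [1/6, 7/12, 1/4]
  Y: [5/12, 1/2, 1/12]
  Z: [1/12, 7/12, 1/3]
P^2 =
  X: [7/24, 77/144, 25/144]
  Y: [41/144, 13/24, 25/144]
  Z: [41/144, 77/144, 13/72]

(P^2)[X -> Y] = 77/144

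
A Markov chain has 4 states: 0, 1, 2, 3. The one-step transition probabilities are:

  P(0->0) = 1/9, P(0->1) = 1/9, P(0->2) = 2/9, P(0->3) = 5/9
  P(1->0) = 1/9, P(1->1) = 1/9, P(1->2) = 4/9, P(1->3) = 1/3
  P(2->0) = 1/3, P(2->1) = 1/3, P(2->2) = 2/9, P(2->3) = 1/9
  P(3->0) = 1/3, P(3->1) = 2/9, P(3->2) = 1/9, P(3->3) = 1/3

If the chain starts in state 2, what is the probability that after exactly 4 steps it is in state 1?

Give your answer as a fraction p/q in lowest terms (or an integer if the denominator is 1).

Answer: 142/729

Derivation:
Computing P^4 by repeated multiplication:
P^1 =
  0: [1/9, 1/9, 2/9, 5/9]
  1: [1/9, 1/9, 4/9, 1/3]
  2: [1/3, 1/3, 2/9, 1/9]
  3: [1/3, 2/9, 1/9, 1/3]
P^2 =
  0: [23/81, 2/9, 5/27, 25/81]
  1: [23/81, 20/81, 17/81, 7/27]
  2: [5/27, 14/81, 23/81, 29/81]
  3: [17/81, 14/81, 19/81, 31/81]
P^3 =
  0: [161/729, 136/729, 173/729, 259/729]
  1: [157/729, 136/729, 181/729, 85/243]
  2: [185/729, 52/243, 161/729, 227/729]
  3: [181/729, 50/243, 53/243, 239/729]
P^4 =
  0: [59/243, 1334/6561, 1471/6561, 721/2187]
  1: [1601/6561, 1346/6561, 1475/6561, 713/2187]
  2: [1505/6561, 142/729, 1543/6561, 745/2187]
  3: [1525/6561, 1286/6561, 1519/6561, 2231/6561]

(P^4)[2 -> 1] = 142/729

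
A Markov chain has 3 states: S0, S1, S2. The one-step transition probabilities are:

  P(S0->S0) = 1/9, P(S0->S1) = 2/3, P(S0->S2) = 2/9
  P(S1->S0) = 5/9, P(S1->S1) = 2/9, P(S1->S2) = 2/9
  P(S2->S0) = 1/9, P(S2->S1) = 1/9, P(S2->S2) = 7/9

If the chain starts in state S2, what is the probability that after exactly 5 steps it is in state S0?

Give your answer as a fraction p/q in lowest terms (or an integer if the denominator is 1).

Answer: 12941/59049

Derivation:
Computing P^5 by repeated multiplication:
P^1 =
  S0: [1/9, 2/3, 2/9]
  S1: [5/9, 2/9, 2/9]
  S2: [1/9, 1/9, 7/9]
P^2 =
  S0: [11/27, 20/81, 28/81]
  S1: [17/81, 4/9, 28/81]
  S2: [13/81, 5/27, 53/81]
P^3 =
  S0: [161/729, 266/729, 302/729]
  S1: [25/81, 202/729, 302/729]
  S2: [47/243, 161/729, 427/729]
P^4 =
  S0: [1793/6561, 200/729, 2968/6561]
  S1: [1537/6561, 2056/6561, 2968/6561]
  S2: [1373/6561, 1595/6561, 3593/6561]
P^5 =
  S0: [1529/6561, 17326/59049, 27962/59049]
  S1: [14785/59049, 5434/19683, 27962/59049]
  S2: [12941/59049, 1669/6561, 31087/59049]

(P^5)[S2 -> S0] = 12941/59049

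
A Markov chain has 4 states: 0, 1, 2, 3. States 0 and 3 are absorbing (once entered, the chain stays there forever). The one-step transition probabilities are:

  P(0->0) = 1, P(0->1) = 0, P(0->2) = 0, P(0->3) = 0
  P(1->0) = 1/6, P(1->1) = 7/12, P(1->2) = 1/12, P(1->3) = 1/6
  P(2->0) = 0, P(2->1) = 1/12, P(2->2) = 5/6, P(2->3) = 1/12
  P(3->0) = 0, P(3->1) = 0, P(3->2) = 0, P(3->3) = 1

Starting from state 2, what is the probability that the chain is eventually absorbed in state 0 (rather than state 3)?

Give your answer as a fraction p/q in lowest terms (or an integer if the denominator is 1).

Answer: 2/9

Derivation:
Let a_i = P(absorbed in 0 | start in state i).
Boundary conditions: a_0 = 1, a_3 = 0.
For each transient state i, a_i = sum_j P(i->j) * a_j:
  a_1 = 1/6*a_0 + 7/12*a_1 + 1/12*a_2 + 1/6*a_3
  a_2 = 0*a_0 + 1/12*a_1 + 5/6*a_2 + 1/12*a_3

Substituting a_0 = 1 and a_3 = 0, rearrange to (I - Q) a = r where r[i] = P(i -> 0):
  [5/12, -1/12] . (a_1, a_2) = 1/6
  [-1/12, 1/6] . (a_1, a_2) = 0

Solving yields:
  a_1 = 4/9
  a_2 = 2/9

Starting state is 2, so the absorption probability is a_2 = 2/9.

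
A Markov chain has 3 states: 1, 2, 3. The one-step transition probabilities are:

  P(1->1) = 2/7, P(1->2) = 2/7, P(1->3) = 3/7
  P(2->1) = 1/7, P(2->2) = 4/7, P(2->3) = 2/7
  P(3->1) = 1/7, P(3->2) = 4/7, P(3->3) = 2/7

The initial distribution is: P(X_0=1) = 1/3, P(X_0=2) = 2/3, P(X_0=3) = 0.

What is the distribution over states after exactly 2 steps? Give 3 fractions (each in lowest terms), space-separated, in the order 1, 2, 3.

Propagating the distribution step by step (d_{t+1} = d_t * P):
d_0 = (1=1/3, 2=2/3, 3=0)
  d_1[1] = 1/3*2/7 + 2/3*1/7 + 0*1/7 = 4/21
  d_1[2] = 1/3*2/7 + 2/3*4/7 + 0*4/7 = 10/21
  d_1[3] = 1/3*3/7 + 2/3*2/7 + 0*2/7 = 1/3
d_1 = (1=4/21, 2=10/21, 3=1/3)
  d_2[1] = 4/21*2/7 + 10/21*1/7 + 1/3*1/7 = 25/147
  d_2[2] = 4/21*2/7 + 10/21*4/7 + 1/3*4/7 = 76/147
  d_2[3] = 4/21*3/7 + 10/21*2/7 + 1/3*2/7 = 46/147
d_2 = (1=25/147, 2=76/147, 3=46/147)

Answer: 25/147 76/147 46/147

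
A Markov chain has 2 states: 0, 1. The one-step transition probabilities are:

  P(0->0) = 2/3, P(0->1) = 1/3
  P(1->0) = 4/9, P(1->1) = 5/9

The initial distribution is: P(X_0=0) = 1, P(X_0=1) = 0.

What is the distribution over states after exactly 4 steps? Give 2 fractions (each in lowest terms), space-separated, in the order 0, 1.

Propagating the distribution step by step (d_{t+1} = d_t * P):
d_0 = (0=1, 1=0)
  d_1[0] = 1*2/3 + 0*4/9 = 2/3
  d_1[1] = 1*1/3 + 0*5/9 = 1/3
d_1 = (0=2/3, 1=1/3)
  d_2[0] = 2/3*2/3 + 1/3*4/9 = 16/27
  d_2[1] = 2/3*1/3 + 1/3*5/9 = 11/27
d_2 = (0=16/27, 1=11/27)
  d_3[0] = 16/27*2/3 + 11/27*4/9 = 140/243
  d_3[1] = 16/27*1/3 + 11/27*5/9 = 103/243
d_3 = (0=140/243, 1=103/243)
  d_4[0] = 140/243*2/3 + 103/243*4/9 = 1252/2187
  d_4[1] = 140/243*1/3 + 103/243*5/9 = 935/2187
d_4 = (0=1252/2187, 1=935/2187)

Answer: 1252/2187 935/2187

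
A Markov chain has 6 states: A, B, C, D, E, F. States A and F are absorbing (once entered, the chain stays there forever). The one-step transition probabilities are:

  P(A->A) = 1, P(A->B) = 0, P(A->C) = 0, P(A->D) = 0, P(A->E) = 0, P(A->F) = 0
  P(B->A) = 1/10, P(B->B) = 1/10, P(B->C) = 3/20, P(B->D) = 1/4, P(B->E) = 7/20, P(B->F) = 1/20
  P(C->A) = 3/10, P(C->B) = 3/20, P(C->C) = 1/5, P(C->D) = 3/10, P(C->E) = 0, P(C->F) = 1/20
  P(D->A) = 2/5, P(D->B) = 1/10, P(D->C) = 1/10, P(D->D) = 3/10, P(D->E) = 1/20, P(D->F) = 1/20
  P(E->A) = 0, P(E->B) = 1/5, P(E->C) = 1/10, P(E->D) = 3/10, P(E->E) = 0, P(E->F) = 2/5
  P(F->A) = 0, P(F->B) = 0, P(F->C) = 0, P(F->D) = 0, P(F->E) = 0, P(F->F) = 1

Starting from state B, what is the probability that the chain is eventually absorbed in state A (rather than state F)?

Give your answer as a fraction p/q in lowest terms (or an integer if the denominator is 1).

Answer: 4733/7335

Derivation:
Let a_i = P(absorbed in A | start in state i).
Boundary conditions: a_A = 1, a_F = 0.
For each transient state i, a_i = sum_j P(i->j) * a_j:
  a_B = 1/10*a_A + 1/10*a_B + 3/20*a_C + 1/4*a_D + 7/20*a_E + 1/20*a_F
  a_C = 3/10*a_A + 3/20*a_B + 1/5*a_C + 3/10*a_D + 0*a_E + 1/20*a_F
  a_D = 2/5*a_A + 1/10*a_B + 1/10*a_C + 3/10*a_D + 1/20*a_E + 1/20*a_F
  a_E = 0*a_A + 1/5*a_B + 1/10*a_C + 3/10*a_D + 0*a_E + 2/5*a_F

Substituting a_A = 1 and a_F = 0, rearrange to (I - Q) a = r where r[i] = P(i -> A):
  [9/10, -3/20, -1/4, -7/20] . (a_B, a_C, a_D, a_E) = 1/10
  [-3/20, 4/5, -3/10, 0] . (a_B, a_C, a_D, a_E) = 3/10
  [-1/10, -1/10, 7/10, -1/20] . (a_B, a_C, a_D, a_E) = 2/5
  [-1/5, -1/10, -3/10, 1] . (a_B, a_C, a_D, a_E) = 0

Solving yields:
  a_B = 4733/7335
  a_C = 3911/4890
  a_D = 2377/2934
  a_E = 3316/7335

Starting state is B, so the absorption probability is a_B = 4733/7335.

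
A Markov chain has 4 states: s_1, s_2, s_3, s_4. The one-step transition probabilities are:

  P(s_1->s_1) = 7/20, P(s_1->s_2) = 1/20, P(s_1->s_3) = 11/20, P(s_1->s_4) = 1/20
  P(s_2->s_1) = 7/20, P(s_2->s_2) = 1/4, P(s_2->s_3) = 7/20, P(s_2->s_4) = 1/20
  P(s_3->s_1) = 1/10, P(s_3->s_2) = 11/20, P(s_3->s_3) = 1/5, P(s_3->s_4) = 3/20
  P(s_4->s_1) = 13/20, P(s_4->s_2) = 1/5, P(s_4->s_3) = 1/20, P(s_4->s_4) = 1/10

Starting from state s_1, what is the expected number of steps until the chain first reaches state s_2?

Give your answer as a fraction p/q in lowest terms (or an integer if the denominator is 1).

Let h_i = expected steps to first reach s_2 from state i.
Boundary: h_s_2 = 0.
First-step equations for the other states:
  h_s_1 = 1 + 7/20*h_s_1 + 1/20*h_s_2 + 11/20*h_s_3 + 1/20*h_s_4
  h_s_3 = 1 + 1/10*h_s_1 + 11/20*h_s_2 + 1/5*h_s_3 + 3/20*h_s_4
  h_s_4 = 1 + 13/20*h_s_1 + 1/5*h_s_2 + 1/20*h_s_3 + 1/10*h_s_4

Substituting h_s_2 = 0 and rearranging gives the linear system (I - Q) h = 1:
  [13/20, -11/20, -1/20] . (h_s_1, h_s_3, h_s_4) = 1
  [-1/10, 4/5, -3/20] . (h_s_1, h_s_3, h_s_4) = 1
  [-13/20, -1/20, 9/10] . (h_s_1, h_s_3, h_s_4) = 1

Solving yields:
  h_s_1 = 1066/267
  h_s_3 = 674/267
  h_s_4 = 368/89

Starting state is s_1, so the expected hitting time is h_s_1 = 1066/267.

Answer: 1066/267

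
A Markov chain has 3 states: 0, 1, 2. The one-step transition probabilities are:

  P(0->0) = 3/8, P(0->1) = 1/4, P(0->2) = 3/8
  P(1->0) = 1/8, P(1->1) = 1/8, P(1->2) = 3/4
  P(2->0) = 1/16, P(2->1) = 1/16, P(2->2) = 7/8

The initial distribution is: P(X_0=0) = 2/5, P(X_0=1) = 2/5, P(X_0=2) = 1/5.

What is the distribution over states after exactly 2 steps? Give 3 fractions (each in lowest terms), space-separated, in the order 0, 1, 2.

Propagating the distribution step by step (d_{t+1} = d_t * P):
d_0 = (0=2/5, 1=2/5, 2=1/5)
  d_1[0] = 2/5*3/8 + 2/5*1/8 + 1/5*1/16 = 17/80
  d_1[1] = 2/5*1/4 + 2/5*1/8 + 1/5*1/16 = 13/80
  d_1[2] = 2/5*3/8 + 2/5*3/4 + 1/5*7/8 = 5/8
d_1 = (0=17/80, 1=13/80, 2=5/8)
  d_2[0] = 17/80*3/8 + 13/80*1/8 + 5/8*1/16 = 89/640
  d_2[1] = 17/80*1/4 + 13/80*1/8 + 5/8*1/16 = 9/80
  d_2[2] = 17/80*3/8 + 13/80*3/4 + 5/8*7/8 = 479/640
d_2 = (0=89/640, 1=9/80, 2=479/640)

Answer: 89/640 9/80 479/640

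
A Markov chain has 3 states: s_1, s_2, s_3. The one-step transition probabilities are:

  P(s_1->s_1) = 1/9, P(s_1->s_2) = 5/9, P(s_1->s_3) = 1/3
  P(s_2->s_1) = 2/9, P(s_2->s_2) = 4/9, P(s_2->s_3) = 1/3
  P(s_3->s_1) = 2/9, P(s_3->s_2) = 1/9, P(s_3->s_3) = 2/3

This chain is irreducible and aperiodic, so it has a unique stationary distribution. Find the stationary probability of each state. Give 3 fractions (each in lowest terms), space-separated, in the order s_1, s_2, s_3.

Answer: 1/5 3/10 1/2

Derivation:
The stationary distribution satisfies pi = pi * P, i.e.:
  pi_s_1 = 1/9*pi_s_1 + 2/9*pi_s_2 + 2/9*pi_s_3
  pi_s_2 = 5/9*pi_s_1 + 4/9*pi_s_2 + 1/9*pi_s_3
  pi_s_3 = 1/3*pi_s_1 + 1/3*pi_s_2 + 2/3*pi_s_3
with normalization: pi_s_1 + pi_s_2 + pi_s_3 = 1.

Using the first 2 balance equations plus normalization, the linear system A*pi = b is:
  [-8/9, 2/9, 2/9] . pi = 0
  [5/9, -5/9, 1/9] . pi = 0
  [1, 1, 1] . pi = 1

Solving yields:
  pi_s_1 = 1/5
  pi_s_2 = 3/10
  pi_s_3 = 1/2

Verification (pi * P):
  1/5*1/9 + 3/10*2/9 + 1/2*2/9 = 1/5 = pi_s_1  (ok)
  1/5*5/9 + 3/10*4/9 + 1/2*1/9 = 3/10 = pi_s_2  (ok)
  1/5*1/3 + 3/10*1/3 + 1/2*2/3 = 1/2 = pi_s_3  (ok)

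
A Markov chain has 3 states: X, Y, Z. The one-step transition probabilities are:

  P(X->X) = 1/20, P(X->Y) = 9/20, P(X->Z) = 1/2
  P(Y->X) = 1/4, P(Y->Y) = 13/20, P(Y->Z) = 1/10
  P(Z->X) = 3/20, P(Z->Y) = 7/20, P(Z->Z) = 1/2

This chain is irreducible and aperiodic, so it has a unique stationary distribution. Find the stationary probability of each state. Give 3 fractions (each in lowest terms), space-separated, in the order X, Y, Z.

The stationary distribution satisfies pi = pi * P, i.e.:
  pi_X = 1/20*pi_X + 1/4*pi_Y + 3/20*pi_Z
  pi_Y = 9/20*pi_X + 13/20*pi_Y + 7/20*pi_Z
  pi_Z = 1/2*pi_X + 1/10*pi_Y + 1/2*pi_Z
with normalization: pi_X + pi_Y + pi_Z = 1.

Using the first 2 balance equations plus normalization, the linear system A*pi = b is:
  [-19/20, 1/4, 3/20] . pi = 0
  [9/20, -7/20, 7/20] . pi = 0
  [1, 1, 1] . pi = 1

Solving yields:
  pi_X = 7/38
  pi_Y = 10/19
  pi_Z = 11/38

Verification (pi * P):
  7/38*1/20 + 10/19*1/4 + 11/38*3/20 = 7/38 = pi_X  (ok)
  7/38*9/20 + 10/19*13/20 + 11/38*7/20 = 10/19 = pi_Y  (ok)
  7/38*1/2 + 10/19*1/10 + 11/38*1/2 = 11/38 = pi_Z  (ok)

Answer: 7/38 10/19 11/38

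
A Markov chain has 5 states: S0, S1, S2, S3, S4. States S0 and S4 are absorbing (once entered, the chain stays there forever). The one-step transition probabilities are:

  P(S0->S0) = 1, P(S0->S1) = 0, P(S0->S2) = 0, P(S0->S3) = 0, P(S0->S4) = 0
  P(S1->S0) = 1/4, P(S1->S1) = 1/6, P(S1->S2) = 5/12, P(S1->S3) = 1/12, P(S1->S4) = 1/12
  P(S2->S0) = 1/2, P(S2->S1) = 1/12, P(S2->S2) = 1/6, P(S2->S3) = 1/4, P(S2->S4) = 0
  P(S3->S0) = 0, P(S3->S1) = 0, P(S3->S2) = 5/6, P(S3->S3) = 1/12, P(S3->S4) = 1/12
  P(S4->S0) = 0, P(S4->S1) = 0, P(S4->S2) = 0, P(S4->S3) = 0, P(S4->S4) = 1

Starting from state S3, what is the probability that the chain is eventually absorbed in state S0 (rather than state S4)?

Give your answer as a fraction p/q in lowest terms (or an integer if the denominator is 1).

Answer: 6/7

Derivation:
Let a_i = P(absorbed in S0 | start in state i).
Boundary conditions: a_S0 = 1, a_S4 = 0.
For each transient state i, a_i = sum_j P(i->j) * a_j:
  a_S1 = 1/4*a_S0 + 1/6*a_S1 + 5/12*a_S2 + 1/12*a_S3 + 1/12*a_S4
  a_S2 = 1/2*a_S0 + 1/12*a_S1 + 1/6*a_S2 + 1/4*a_S3 + 0*a_S4
  a_S3 = 0*a_S0 + 0*a_S1 + 5/6*a_S2 + 1/12*a_S3 + 1/12*a_S4

Substituting a_S0 = 1 and a_S4 = 0, rearrange to (I - Q) a = r where r[i] = P(i -> S0):
  [5/6, -5/12, -1/12] . (a_S1, a_S2, a_S3) = 1/4
  [-1/12, 5/6, -1/4] . (a_S1, a_S2, a_S3) = 1/2
  [0, -5/6, 11/12] . (a_S1, a_S2, a_S3) = 0

Solving yields:
  a_S1 = 6/7
  a_S2 = 33/35
  a_S3 = 6/7

Starting state is S3, so the absorption probability is a_S3 = 6/7.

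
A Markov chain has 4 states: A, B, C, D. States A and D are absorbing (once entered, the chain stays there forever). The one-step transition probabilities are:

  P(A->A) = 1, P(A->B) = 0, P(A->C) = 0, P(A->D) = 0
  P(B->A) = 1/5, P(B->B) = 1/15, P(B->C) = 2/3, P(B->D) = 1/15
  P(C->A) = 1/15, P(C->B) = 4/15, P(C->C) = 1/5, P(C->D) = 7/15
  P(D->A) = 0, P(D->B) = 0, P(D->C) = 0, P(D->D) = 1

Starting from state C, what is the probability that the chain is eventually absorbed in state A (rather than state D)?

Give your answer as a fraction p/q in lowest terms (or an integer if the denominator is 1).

Let a_i = P(absorbed in A | start in state i).
Boundary conditions: a_A = 1, a_D = 0.
For each transient state i, a_i = sum_j P(i->j) * a_j:
  a_B = 1/5*a_A + 1/15*a_B + 2/3*a_C + 1/15*a_D
  a_C = 1/15*a_A + 4/15*a_B + 1/5*a_C + 7/15*a_D

Substituting a_A = 1 and a_D = 0, rearrange to (I - Q) a = r where r[i] = P(i -> A):
  [14/15, -2/3] . (a_B, a_C) = 1/5
  [-4/15, 4/5] . (a_B, a_C) = 1/15

Solving yields:
  a_B = 23/64
  a_C = 13/64

Starting state is C, so the absorption probability is a_C = 13/64.

Answer: 13/64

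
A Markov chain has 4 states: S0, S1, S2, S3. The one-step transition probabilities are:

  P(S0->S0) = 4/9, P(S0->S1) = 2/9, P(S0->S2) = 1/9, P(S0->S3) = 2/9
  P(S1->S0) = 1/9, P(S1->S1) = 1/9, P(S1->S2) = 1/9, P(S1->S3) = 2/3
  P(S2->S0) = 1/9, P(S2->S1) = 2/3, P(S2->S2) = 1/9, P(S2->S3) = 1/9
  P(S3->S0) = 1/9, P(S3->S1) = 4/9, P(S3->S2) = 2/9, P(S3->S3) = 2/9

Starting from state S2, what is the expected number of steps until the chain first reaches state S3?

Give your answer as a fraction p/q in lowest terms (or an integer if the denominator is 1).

Answer: 126/43

Derivation:
Let h_i = expected steps to first reach S3 from state i.
Boundary: h_S3 = 0.
First-step equations for the other states:
  h_S0 = 1 + 4/9*h_S0 + 2/9*h_S1 + 1/9*h_S2 + 2/9*h_S3
  h_S1 = 1 + 1/9*h_S0 + 1/9*h_S1 + 1/9*h_S2 + 2/3*h_S3
  h_S2 = 1 + 1/9*h_S0 + 2/3*h_S1 + 1/9*h_S2 + 1/9*h_S3

Substituting h_S3 = 0 and rearranging gives the linear system (I - Q) h = 1:
  [5/9, -2/9, -1/9] . (h_S0, h_S1, h_S2) = 1
  [-1/9, 8/9, -1/9] . (h_S0, h_S1, h_S2) = 1
  [-1/9, -2/3, 8/9] . (h_S0, h_S1, h_S2) = 1

Solving yields:
  h_S0 = 135/43
  h_S1 = 81/43
  h_S2 = 126/43

Starting state is S2, so the expected hitting time is h_S2 = 126/43.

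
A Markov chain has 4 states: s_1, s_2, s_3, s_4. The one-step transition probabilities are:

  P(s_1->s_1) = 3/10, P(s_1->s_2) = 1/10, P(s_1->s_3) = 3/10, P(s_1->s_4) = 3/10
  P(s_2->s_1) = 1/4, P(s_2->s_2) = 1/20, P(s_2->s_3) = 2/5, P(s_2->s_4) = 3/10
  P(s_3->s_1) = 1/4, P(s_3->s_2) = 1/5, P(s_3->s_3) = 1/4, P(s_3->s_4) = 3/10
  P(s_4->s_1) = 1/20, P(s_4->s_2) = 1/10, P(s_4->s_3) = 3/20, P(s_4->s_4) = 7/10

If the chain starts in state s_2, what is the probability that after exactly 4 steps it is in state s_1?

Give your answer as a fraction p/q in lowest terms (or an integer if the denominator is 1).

Computing P^4 by repeated multiplication:
P^1 =
  s_1: [3/10, 1/10, 3/10, 3/10]
  s_2: [1/4, 1/20, 2/5, 3/10]
  s_3: [1/4, 1/5, 1/4, 3/10]
  s_4: [1/20, 1/10, 3/20, 7/10]
P^2 =
  s_1: [41/200, 1/8, 1/4, 21/50]
  s_2: [81/400, 11/80, 6/25, 21/50]
  s_3: [81/400, 23/200, 21/80, 21/50]
  s_4: [9/80, 11/100, 79/400, 29/50]
P^3 =
  s_1: [141/800, 19/160, 237/1000, 117/250]
  s_2: [1409/8000, 937/8000, 191/800, 117/250]
  s_3: [1409/8000, 241/2000, 1883/8000, 117/250]
  s_4: [1117/8000, 457/4000, 1713/8000, 133/250]
P^4 =
  s_1: [13217/80000, 9421/80000, 9193/40000, 609/1250]
  s_2: [26433/160000, 18883/160000, 9183/40000, 609/1250]
  s_3: [26433/160000, 9401/80000, 36813/160000, 609/1250]
  s_4: [24093/160000, 1157/10000, 35347/160000, 641/1250]

(P^4)[s_2 -> s_1] = 26433/160000

Answer: 26433/160000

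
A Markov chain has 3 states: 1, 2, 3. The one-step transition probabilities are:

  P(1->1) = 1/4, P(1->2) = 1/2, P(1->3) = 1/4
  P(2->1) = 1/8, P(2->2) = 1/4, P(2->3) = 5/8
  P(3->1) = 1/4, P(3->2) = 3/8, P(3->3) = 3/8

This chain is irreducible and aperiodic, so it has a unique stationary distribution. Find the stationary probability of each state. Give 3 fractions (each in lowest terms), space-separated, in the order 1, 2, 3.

The stationary distribution satisfies pi = pi * P, i.e.:
  pi_1 = 1/4*pi_1 + 1/8*pi_2 + 1/4*pi_3
  pi_2 = 1/2*pi_1 + 1/4*pi_2 + 3/8*pi_3
  pi_3 = 1/4*pi_1 + 5/8*pi_2 + 3/8*pi_3
with normalization: pi_1 + pi_2 + pi_3 = 1.

Using the first 2 balance equations plus normalization, the linear system A*pi = b is:
  [-3/4, 1/8, 1/4] . pi = 0
  [1/2, -3/4, 3/8] . pi = 0
  [1, 1, 1] . pi = 1

Solving yields:
  pi_1 = 15/73
  pi_2 = 26/73
  pi_3 = 32/73

Verification (pi * P):
  15/73*1/4 + 26/73*1/8 + 32/73*1/4 = 15/73 = pi_1  (ok)
  15/73*1/2 + 26/73*1/4 + 32/73*3/8 = 26/73 = pi_2  (ok)
  15/73*1/4 + 26/73*5/8 + 32/73*3/8 = 32/73 = pi_3  (ok)

Answer: 15/73 26/73 32/73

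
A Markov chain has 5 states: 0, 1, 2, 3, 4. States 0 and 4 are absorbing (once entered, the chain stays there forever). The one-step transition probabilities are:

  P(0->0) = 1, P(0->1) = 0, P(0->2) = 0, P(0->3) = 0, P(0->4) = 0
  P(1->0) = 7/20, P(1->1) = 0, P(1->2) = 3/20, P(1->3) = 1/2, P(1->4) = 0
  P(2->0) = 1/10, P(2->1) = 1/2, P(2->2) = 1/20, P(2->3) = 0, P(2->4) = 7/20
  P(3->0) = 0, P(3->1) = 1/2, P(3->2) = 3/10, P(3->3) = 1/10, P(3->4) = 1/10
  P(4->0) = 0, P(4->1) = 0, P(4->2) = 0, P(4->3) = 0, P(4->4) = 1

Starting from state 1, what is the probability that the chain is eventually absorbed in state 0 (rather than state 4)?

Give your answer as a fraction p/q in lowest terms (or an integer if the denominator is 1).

Let a_i = P(absorbed in 0 | start in state i).
Boundary conditions: a_0 = 1, a_4 = 0.
For each transient state i, a_i = sum_j P(i->j) * a_j:
  a_1 = 7/20*a_0 + 0*a_1 + 3/20*a_2 + 1/2*a_3 + 0*a_4
  a_2 = 1/10*a_0 + 1/2*a_1 + 1/20*a_2 + 0*a_3 + 7/20*a_4
  a_3 = 0*a_0 + 1/2*a_1 + 3/10*a_2 + 1/10*a_3 + 1/10*a_4

Substituting a_0 = 1 and a_4 = 0, rearrange to (I - Q) a = r where r[i] = P(i -> 0):
  [1, -3/20, -1/2] . (a_1, a_2, a_3) = 7/20
  [-1/2, 19/20, 0] . (a_1, a_2, a_3) = 1/10
  [-1/2, -3/10, 9/10] . (a_1, a_2, a_3) = 0

Solving yields:
  a_1 = 69/100
  a_2 = 89/190
  a_3 = 41/76

Starting state is 1, so the absorption probability is a_1 = 69/100.

Answer: 69/100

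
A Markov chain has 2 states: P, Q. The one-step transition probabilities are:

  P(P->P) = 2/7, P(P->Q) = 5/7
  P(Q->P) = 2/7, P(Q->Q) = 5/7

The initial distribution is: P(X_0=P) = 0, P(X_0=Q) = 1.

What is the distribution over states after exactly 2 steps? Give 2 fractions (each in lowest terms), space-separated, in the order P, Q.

Answer: 2/7 5/7

Derivation:
Propagating the distribution step by step (d_{t+1} = d_t * P):
d_0 = (P=0, Q=1)
  d_1[P] = 0*2/7 + 1*2/7 = 2/7
  d_1[Q] = 0*5/7 + 1*5/7 = 5/7
d_1 = (P=2/7, Q=5/7)
  d_2[P] = 2/7*2/7 + 5/7*2/7 = 2/7
  d_2[Q] = 2/7*5/7 + 5/7*5/7 = 5/7
d_2 = (P=2/7, Q=5/7)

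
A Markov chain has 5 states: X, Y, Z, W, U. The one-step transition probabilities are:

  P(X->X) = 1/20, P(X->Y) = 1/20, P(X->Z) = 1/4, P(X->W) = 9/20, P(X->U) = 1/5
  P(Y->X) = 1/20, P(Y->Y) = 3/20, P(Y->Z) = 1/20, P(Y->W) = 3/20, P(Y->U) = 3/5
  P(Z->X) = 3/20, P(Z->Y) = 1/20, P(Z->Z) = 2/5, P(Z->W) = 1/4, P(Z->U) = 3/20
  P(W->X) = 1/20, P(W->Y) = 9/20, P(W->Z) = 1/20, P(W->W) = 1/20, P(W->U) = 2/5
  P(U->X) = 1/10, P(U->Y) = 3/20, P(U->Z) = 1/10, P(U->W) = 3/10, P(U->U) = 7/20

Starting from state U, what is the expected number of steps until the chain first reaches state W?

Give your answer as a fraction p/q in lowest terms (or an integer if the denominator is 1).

Answer: 19140/5513

Derivation:
Let h_i = expected steps to first reach W from state i.
Boundary: h_W = 0.
First-step equations for the other states:
  h_X = 1 + 1/20*h_X + 1/20*h_Y + 1/4*h_Z + 9/20*h_W + 1/5*h_U
  h_Y = 1 + 1/20*h_X + 3/20*h_Y + 1/20*h_Z + 3/20*h_W + 3/5*h_U
  h_Z = 1 + 3/20*h_X + 1/20*h_Y + 2/5*h_Z + 1/4*h_W + 3/20*h_U
  h_U = 1 + 1/10*h_X + 3/20*h_Y + 1/10*h_Z + 3/10*h_W + 7/20*h_U

Substituting h_W = 0 and rearranging gives the linear system (I - Q) h = 1:
  [19/20, -1/20, -1/4, -1/5] . (h_X, h_Y, h_Z, h_U) = 1
  [-1/20, 17/20, -1/20, -3/5] . (h_X, h_Y, h_Z, h_U) = 1
  [-3/20, -1/20, 3/5, -3/20] . (h_X, h_Y, h_Z, h_U) = 1
  [-1/10, -3/20, -1/10, 13/20] . (h_X, h_Y, h_Z, h_U) = 1

Solving yields:
  h_X = 48680/16539
  h_Y = 22120/5513
  h_Z = 59620/16539
  h_U = 19140/5513

Starting state is U, so the expected hitting time is h_U = 19140/5513.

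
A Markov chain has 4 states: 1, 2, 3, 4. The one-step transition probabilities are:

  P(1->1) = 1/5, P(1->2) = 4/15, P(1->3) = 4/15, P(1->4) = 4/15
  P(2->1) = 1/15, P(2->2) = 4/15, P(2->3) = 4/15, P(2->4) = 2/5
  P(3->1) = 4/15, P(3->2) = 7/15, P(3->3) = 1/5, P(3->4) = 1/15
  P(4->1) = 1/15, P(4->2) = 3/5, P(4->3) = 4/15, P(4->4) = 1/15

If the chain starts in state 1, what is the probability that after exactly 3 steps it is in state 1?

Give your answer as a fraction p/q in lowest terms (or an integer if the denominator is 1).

Computing P^3 by repeated multiplication:
P^1 =
  1: [1/5, 4/15, 4/15, 4/15]
  2: [1/15, 4/15, 4/15, 2/5]
  3: [4/15, 7/15, 1/5, 1/15]
  4: [1/15, 3/5, 4/15, 1/15]
P^2 =
  1: [11/75, 92/225, 56/225, 44/225]
  2: [29/225, 34/75, 56/225, 38/225]
  3: [32/225, 74/225, 19/75, 62/225]
  4: [29/225, 77/225, 56/225, 7/25]
P^3 =
  1: [17/125, 1288/3375, 844/3375, 784/3375]
  2: [451/3375, 1258/3375, 844/3375, 274/1125]
  3: [92/675, 1381/3375, 281/1125, 691/3375]
  4: [451/3375, 461/1125, 844/3375, 697/3375]

(P^3)[1 -> 1] = 17/125

Answer: 17/125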